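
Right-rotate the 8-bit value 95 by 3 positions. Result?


Rotate 0b1011111 right by 3 (8-bit) = 0b11101011 = 235

235


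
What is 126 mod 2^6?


126 & 63 = 62

62


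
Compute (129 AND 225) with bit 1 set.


Step 1: 129 & 225 = 129
Step 2: 129 | (1 << 1) = 129 | 2 = 131

131


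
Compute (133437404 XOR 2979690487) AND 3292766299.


Step 1: 133437404 ^ 2979690487 = 3060686891
Step 2: 3060686891 & 3292766299 = 2218926091

2218926091


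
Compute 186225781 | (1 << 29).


186225781 | (1 << 29) = 186225781 | 536870912 = 723096693

723096693


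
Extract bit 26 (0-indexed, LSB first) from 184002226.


0b1010111101111010011010110010, position 26 = 0

0


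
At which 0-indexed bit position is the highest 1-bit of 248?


0b11111000. Highest set bit at position 7

7


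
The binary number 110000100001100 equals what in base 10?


110000100001100 in decimal = 24844

24844


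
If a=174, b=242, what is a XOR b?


174 ^ 242 = 92

92


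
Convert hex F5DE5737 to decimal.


F5DE5737 hex = 4124989239 decimal

4124989239


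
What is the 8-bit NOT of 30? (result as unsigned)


~0b11110 = 0b11100001 = 225 (8-bit unsigned)

225


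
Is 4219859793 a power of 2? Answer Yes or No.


0b11111011100001011111001101010001. Multiple bits set => No

No


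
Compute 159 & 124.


0b10011111 & 0b1111100 = 0b11100 = 28

28


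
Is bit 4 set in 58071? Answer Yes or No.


0b1110001011010111, bit 4 = 1. Yes

Yes


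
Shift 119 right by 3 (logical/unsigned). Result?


0b1110111 >> 3 = 0b1110 = 14

14


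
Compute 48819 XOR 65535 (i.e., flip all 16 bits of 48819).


48819 ^ 65535 = 16716

16716


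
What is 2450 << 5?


0b100110010010 << 5 = 0b10011001001000000 = 78400

78400


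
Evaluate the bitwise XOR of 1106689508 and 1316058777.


0b1000001111101101011110111100100 ^ 0b1001110011100010111011010011001 = 0b1111100001111100101101111101 = 260557693

260557693


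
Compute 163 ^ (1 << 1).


163 ^ (1 << 1) = 163 ^ 2 = 161

161


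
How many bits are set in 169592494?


0b1010000110111100011010101110 has 15 set bits

15


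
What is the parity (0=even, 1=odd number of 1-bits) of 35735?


0b1000101110010111 has 9 ones => parity 1

1


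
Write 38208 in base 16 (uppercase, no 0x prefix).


38208 = 9540 hex

9540


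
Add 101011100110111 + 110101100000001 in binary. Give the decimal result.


101011100110111 + 110101100000001 = 1100001000111000 = 49720

49720


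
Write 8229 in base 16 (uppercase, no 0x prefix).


8229 = 2025 hex

2025


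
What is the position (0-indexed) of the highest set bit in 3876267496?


0b11100111000010110010010111101000. Highest set bit at position 31

31


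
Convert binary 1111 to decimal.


1111 in decimal = 15

15


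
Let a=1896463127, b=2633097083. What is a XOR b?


1896463127 ^ 2633097083 = 3992478828

3992478828


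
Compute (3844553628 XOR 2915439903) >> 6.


Step 1: 3844553628 ^ 2915439903 = 1222717059
Step 2: 1222717059 >> 6 = 19104954

19104954


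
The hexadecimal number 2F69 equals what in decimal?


2F69 hex = 12137 decimal

12137


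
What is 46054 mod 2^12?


46054 & 4095 = 998

998


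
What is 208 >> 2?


0b11010000 >> 2 = 0b110100 = 52

52


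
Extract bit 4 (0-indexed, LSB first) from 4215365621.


0b11111011010000010101111111110101, position 4 = 1

1


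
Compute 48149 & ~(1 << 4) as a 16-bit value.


48149 & ~(1 << 4) = 48133

48133


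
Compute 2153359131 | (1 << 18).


2153359131 | (1 << 18) = 2153359131 | 262144 = 2153621275

2153621275


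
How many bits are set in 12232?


0b10111111001000 has 8 set bits

8


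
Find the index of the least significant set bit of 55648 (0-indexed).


0b1101100101100000. Lowest set bit at position 5

5


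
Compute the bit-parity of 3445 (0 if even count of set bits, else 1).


0b110101110101 has 8 ones => parity 0

0


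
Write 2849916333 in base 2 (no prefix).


2849916333 = 10101001110111100100010110101101 in binary

10101001110111100100010110101101


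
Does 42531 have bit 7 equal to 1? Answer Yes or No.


0b1010011000100011, bit 7 = 0. No

No


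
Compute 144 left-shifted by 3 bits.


0b10010000 << 3 = 0b10010000000 = 1152

1152


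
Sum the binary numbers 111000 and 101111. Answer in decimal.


111000 + 101111 = 1100111 = 103

103


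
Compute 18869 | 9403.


0b100100110110101 | 0b10010010111011 = 0b110110110111111 = 28095

28095


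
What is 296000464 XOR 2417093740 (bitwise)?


0b10001101001001001101111010000 ^ 0b10010000000100011110110001101100 = 0b10000001101101010111011110111100 = 2176153532

2176153532


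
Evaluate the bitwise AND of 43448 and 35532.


0b1010100110111000 & 0b1000101011001100 = 0b1000100010001000 = 34952

34952


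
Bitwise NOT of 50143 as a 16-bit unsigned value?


~0b1100001111011111 = 0b11110000100000 = 15392 (16-bit unsigned)

15392


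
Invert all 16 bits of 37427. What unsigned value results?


37427 ^ 65535 = 28108

28108


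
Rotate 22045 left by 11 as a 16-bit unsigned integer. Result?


Rotate 0b101011000011101 left by 11 (16-bit) = 0b1110101010110000 = 60080

60080


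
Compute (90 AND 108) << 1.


Step 1: 90 & 108 = 72
Step 2: 72 << 1 = 144

144


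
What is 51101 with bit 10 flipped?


51101 ^ (1 << 10) = 51101 ^ 1024 = 50077

50077


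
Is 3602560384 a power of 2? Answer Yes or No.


0b11010110101110101011010110000000. Multiple bits set => No

No


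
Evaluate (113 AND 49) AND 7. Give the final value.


Step 1: 113 & 49 = 49
Step 2: 49 & 7 = 1

1


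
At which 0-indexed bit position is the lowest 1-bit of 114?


0b1110010. Lowest set bit at position 1

1


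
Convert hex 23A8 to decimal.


23A8 hex = 9128 decimal

9128


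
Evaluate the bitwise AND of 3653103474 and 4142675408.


0b11011001101111011110111101110010 & 0b11110110111011000011010111010000 = 0b11010000101011000010010101010000 = 3500942672

3500942672


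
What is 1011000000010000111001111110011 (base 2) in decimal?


1011000000010000111001111110011 in decimal = 1476948979

1476948979


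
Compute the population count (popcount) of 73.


0b1001001 has 3 set bits

3


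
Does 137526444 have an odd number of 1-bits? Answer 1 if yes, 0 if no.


0b1000001100100111110010101100 has 13 ones => parity 1

1


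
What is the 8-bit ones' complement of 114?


114 ^ 255 = 141

141


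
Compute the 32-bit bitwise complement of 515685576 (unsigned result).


~0b11110101111001011110011001000 = 0b11100001010000110100001100110111 = 3779281719 (32-bit unsigned)

3779281719


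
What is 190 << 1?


0b10111110 << 1 = 0b101111100 = 380

380


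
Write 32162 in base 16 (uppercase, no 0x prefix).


32162 = 7DA2 hex

7DA2


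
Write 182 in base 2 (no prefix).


182 = 10110110 in binary

10110110


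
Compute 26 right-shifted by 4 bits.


0b11010 >> 4 = 0b1 = 1

1


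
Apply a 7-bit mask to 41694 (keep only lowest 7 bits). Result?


41694 & 127 = 94

94


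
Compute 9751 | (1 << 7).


9751 | (1 << 7) = 9751 | 128 = 9879

9879


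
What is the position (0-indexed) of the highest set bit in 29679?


0b111001111101111. Highest set bit at position 14

14


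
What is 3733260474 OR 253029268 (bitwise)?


0b11011110100001010000100010111010 | 0b1111000101001110101110010100 = 0b11011111100101011110101110111110 = 3751144382

3751144382


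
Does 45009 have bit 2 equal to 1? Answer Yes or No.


0b1010111111010001, bit 2 = 0. No

No


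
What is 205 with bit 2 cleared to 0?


205 & ~(1 << 2) = 201

201


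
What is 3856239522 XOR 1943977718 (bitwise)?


0b11100101110110011000101110100010 ^ 0b1110011110111101011111011110110 = 0b10010110000001110011010101010100 = 2517054804

2517054804


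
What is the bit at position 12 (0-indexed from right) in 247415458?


0b1110101111110100001010100010, position 12 = 0

0


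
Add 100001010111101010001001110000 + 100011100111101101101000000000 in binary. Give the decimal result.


100001010111101010001001110000 + 100011100111101101101000000000 = 1000100111111010111110001110000 = 1157463152

1157463152


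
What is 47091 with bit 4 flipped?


47091 ^ (1 << 4) = 47091 ^ 16 = 47075

47075


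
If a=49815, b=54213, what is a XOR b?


49815 ^ 54213 = 4434

4434


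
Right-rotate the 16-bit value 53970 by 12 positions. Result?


Rotate 0b1101001011010010 right by 12 (16-bit) = 0b10110100101101 = 11565

11565


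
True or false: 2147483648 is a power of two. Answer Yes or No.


0b10000000000000000000000000000000. Only one bit set => Yes

Yes


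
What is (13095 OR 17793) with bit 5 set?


Step 1: 13095 | 17793 = 30631
Step 2: 30631 | (1 << 5) = 30631 | 32 = 30631

30631


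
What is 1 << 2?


0b1 << 2 = 0b100 = 4

4


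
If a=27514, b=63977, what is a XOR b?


27514 ^ 63977 = 37523

37523


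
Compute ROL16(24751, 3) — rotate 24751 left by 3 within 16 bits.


Rotate 0b110000010101111 left by 3 (16-bit) = 0b10101111011 = 1403

1403


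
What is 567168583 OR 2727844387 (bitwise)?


0b100001110011100100111001000111 | 0b10100010100101111001101000100011 = 0b10100011110111111101111001100111 = 2749357671

2749357671


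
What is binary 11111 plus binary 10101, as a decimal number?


11111 + 10101 = 110100 = 52

52


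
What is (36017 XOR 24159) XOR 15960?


Step 1: 36017 ^ 24159 = 53998
Step 2: 53998 ^ 15960 = 60598

60598


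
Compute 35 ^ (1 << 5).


35 ^ (1 << 5) = 35 ^ 32 = 3

3


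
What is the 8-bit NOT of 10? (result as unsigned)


~0b1010 = 0b11110101 = 245 (8-bit unsigned)

245


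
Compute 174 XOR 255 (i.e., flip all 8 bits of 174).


174 ^ 255 = 81

81


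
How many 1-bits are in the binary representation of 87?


0b1010111 has 5 set bits

5


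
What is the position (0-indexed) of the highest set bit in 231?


0b11100111. Highest set bit at position 7

7


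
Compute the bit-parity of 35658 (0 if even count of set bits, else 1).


0b1000101101001010 has 7 ones => parity 1

1


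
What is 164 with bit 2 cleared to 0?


164 & ~(1 << 2) = 160

160


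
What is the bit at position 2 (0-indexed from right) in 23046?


0b101101000000110, position 2 = 1

1


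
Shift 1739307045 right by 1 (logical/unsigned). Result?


0b1100111101010111011100000100101 >> 1 = 0b110011110101011101110000010010 = 869653522

869653522


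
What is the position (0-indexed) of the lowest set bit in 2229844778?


0b10000100111010001011101100101010. Lowest set bit at position 1

1


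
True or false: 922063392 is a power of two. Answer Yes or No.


0b110110111101011001001000100000. Multiple bits set => No

No


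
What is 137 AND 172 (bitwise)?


0b10001001 & 0b10101100 = 0b10001000 = 136

136


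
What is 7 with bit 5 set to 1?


7 | (1 << 5) = 7 | 32 = 39

39


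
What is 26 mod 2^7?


26 & 127 = 26

26


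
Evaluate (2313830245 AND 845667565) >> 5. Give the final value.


Step 1: 2313830245 & 845667565 = 6429797
Step 2: 6429797 >> 5 = 200931

200931


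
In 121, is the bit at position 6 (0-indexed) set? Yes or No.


0b1111001, bit 6 = 1. Yes

Yes


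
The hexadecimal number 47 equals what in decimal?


47 hex = 71 decimal

71


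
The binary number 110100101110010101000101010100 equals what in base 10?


110100101110010101000101010100 in decimal = 884560212

884560212


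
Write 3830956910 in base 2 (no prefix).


3830956910 = 11100100010101111100001101101110 in binary

11100100010101111100001101101110


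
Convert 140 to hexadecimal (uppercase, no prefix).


140 = 8C hex

8C


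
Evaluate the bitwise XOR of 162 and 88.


0b10100010 ^ 0b1011000 = 0b11111010 = 250

250


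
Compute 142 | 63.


0b10001110 | 0b111111 = 0b10111111 = 191

191


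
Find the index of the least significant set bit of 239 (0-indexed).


0b11101111. Lowest set bit at position 0

0


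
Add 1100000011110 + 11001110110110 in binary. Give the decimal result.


1100000011110 + 11001110110110 = 100101111010100 = 19412

19412


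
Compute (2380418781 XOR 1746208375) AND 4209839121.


Step 1: 2380418781 ^ 1746208375 = 3858188458
Step 2: 3858188458 & 4209839121 = 3773106176

3773106176


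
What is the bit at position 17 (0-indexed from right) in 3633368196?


0b11011000100100001100110010000100, position 17 = 0

0


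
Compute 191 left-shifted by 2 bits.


0b10111111 << 2 = 0b1011111100 = 764

764


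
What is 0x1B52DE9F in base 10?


1B52DE9F hex = 458415775 decimal

458415775


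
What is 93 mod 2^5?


93 & 31 = 29

29


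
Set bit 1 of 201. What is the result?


201 | (1 << 1) = 201 | 2 = 203

203


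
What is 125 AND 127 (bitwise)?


0b1111101 & 0b1111111 = 0b1111101 = 125

125


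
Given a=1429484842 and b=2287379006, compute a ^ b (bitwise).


1429484842 ^ 2287379006 = 3714225940

3714225940


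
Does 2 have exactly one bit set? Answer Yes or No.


0b10. Only one bit set => Yes

Yes


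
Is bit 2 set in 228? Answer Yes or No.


0b11100100, bit 2 = 1. Yes

Yes


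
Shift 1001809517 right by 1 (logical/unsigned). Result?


0b111011101101100110011001101101 >> 1 = 0b11101110110110011001100110110 = 500904758

500904758


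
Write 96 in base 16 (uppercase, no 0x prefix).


96 = 60 hex

60


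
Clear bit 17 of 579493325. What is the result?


579493325 & ~(1 << 17) = 579362253

579362253


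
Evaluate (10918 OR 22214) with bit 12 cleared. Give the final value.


Step 1: 10918 | 22214 = 32486
Step 2: 32486 & ~(1 << 12) = 28390

28390


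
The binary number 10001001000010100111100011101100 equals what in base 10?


10001001000010100111100011101100 in decimal = 2299164908

2299164908


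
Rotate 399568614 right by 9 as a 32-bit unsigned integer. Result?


Rotate 0b10111110100001110111011100110 right by 9 (32-bit) = 0b1110011000010111110100001110111 = 1930160247

1930160247


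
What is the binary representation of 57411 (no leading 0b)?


57411 = 1110000001000011 in binary

1110000001000011


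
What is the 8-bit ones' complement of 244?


244 ^ 255 = 11

11


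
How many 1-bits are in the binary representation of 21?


0b10101 has 3 set bits

3


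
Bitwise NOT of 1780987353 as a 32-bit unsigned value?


~0b1101010001001111011010111011001 = 0b10010101110110000100101000100110 = 2513979942 (32-bit unsigned)

2513979942


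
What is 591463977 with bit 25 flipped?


591463977 ^ (1 << 25) = 591463977 ^ 33554432 = 557909545

557909545


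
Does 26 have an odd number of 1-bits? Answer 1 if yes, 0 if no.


0b11010 has 3 ones => parity 1

1


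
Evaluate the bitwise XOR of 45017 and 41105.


0b1010111111011001 ^ 0b1010000010010001 = 0b111101001000 = 3912

3912


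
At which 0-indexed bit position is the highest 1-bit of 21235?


0b101001011110011. Highest set bit at position 14

14


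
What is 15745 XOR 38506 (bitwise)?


0b11110110000001 ^ 0b1001011001101010 = 0b1010101111101011 = 44011

44011


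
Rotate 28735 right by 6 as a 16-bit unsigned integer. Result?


Rotate 0b111000000111111 right by 6 (16-bit) = 0b1111110111000000 = 64960

64960


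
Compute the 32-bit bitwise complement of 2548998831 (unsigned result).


~0b10010111111011101010001010101111 = 0b1101000000100010101110101010000 = 1745968464 (32-bit unsigned)

1745968464


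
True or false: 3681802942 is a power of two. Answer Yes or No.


0b11011011011100111101101010111110. Multiple bits set => No

No


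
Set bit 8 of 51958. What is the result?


51958 | (1 << 8) = 51958 | 256 = 52214

52214


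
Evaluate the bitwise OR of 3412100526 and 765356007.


0b11001011011000001000010110101110 | 0b101101100111100110011111100111 = 0b11101111111111101110011111101111 = 4026460143

4026460143


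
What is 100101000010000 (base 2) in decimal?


100101000010000 in decimal = 18960

18960


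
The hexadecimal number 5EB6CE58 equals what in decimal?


5EB6CE58 hex = 1589038680 decimal

1589038680


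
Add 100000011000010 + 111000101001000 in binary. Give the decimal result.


100000011000010 + 111000101001000 = 1011001000001010 = 45578

45578


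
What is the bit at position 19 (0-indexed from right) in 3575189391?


0b11010101000110010000111110001111, position 19 = 1

1


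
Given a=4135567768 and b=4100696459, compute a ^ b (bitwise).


4135567768 ^ 4100696459 = 34891795

34891795


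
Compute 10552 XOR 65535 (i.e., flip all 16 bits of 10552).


10552 ^ 65535 = 54983

54983


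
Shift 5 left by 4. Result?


0b101 << 4 = 0b1010000 = 80

80


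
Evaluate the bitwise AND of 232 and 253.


0b11101000 & 0b11111101 = 0b11101000 = 232

232


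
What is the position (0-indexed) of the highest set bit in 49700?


0b1100001000100100. Highest set bit at position 15

15


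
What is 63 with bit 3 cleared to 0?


63 & ~(1 << 3) = 55

55


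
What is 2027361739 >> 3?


0b1111000110101110001010111001011 >> 3 = 0b1111000110101110001010111001 = 253420217

253420217


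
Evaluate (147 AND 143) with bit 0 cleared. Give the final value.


Step 1: 147 & 143 = 131
Step 2: 131 & ~(1 << 0) = 130

130


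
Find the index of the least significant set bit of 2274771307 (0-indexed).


0b10000111100101100100000101101011. Lowest set bit at position 0

0


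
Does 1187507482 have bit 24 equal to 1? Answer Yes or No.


0b1000110110001111110110100011010, bit 24 = 0. No

No


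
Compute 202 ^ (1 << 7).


202 ^ (1 << 7) = 202 ^ 128 = 74

74


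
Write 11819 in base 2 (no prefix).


11819 = 10111000101011 in binary

10111000101011


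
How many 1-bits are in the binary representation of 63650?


0b1111100010100010 has 8 set bits

8


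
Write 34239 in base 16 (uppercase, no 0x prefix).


34239 = 85BF hex

85BF


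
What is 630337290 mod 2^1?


630337290 & 1 = 0

0


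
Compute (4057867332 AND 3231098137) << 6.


Step 1: 4057867332 & 3231098137 = 3231065088
Step 2: 3231065088 << 6 = 206788165632

206788165632


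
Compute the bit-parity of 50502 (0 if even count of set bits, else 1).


0b1100010101000110 has 7 ones => parity 1

1


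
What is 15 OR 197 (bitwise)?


0b1111 | 0b11000101 = 0b11001111 = 207

207


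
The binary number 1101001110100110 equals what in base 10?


1101001110100110 in decimal = 54182

54182


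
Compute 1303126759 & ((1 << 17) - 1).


1303126759 & 131071 = 8935

8935


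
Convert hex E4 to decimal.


E4 hex = 228 decimal

228


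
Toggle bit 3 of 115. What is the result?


115 ^ (1 << 3) = 115 ^ 8 = 123

123


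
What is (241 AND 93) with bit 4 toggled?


Step 1: 241 & 93 = 81
Step 2: 81 ^ (1 << 4) = 81 ^ 16 = 65

65


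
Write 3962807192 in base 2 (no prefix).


3962807192 = 11101100001100111010001110011000 in binary

11101100001100111010001110011000


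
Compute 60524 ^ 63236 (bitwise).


0b1110110001101100 ^ 0b1111011100000100 = 0b1101101101000 = 7016

7016


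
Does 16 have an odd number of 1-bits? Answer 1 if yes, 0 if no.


0b10000 has 1 ones => parity 1

1


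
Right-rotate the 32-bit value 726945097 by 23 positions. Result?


Rotate 0b101011010101000100110101001001 right by 23 (32-bit) = 0b10101000100110101001001001010110 = 2828702294

2828702294


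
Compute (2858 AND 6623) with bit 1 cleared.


Step 1: 2858 & 6623 = 2314
Step 2: 2314 & ~(1 << 1) = 2312

2312


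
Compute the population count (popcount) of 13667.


0b11010101100011 has 8 set bits

8


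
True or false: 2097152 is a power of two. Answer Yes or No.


0b1000000000000000000000. Only one bit set => Yes

Yes


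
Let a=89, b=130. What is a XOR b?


89 ^ 130 = 219

219


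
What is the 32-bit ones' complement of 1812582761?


1812582761 ^ 4294967295 = 2482384534

2482384534


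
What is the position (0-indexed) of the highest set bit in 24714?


0b110000010001010. Highest set bit at position 14

14


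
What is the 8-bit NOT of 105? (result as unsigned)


~0b1101001 = 0b10010110 = 150 (8-bit unsigned)

150


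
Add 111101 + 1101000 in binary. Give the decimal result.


111101 + 1101000 = 10100101 = 165

165


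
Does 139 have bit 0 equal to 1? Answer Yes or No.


0b10001011, bit 0 = 1. Yes

Yes


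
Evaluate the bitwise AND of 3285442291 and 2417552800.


0b11000011110100111101111011110011 & 0b10010000000110001110110110100000 = 0b10000000000100001100110010100000 = 2148584608

2148584608


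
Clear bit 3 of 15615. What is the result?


15615 & ~(1 << 3) = 15607

15607


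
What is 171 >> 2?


0b10101011 >> 2 = 0b101010 = 42

42


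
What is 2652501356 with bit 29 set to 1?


2652501356 | (1 << 29) = 2652501356 | 536870912 = 3189372268

3189372268


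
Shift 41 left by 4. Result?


0b101001 << 4 = 0b1010010000 = 656

656


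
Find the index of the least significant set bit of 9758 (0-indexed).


0b10011000011110. Lowest set bit at position 1

1


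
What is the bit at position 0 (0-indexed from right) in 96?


0b1100000, position 0 = 0

0


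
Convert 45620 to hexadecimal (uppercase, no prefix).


45620 = B234 hex

B234


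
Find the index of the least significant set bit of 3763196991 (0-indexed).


0b11100000010011011101010000111111. Lowest set bit at position 0

0


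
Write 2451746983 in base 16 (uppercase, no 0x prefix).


2451746983 = 9222B0A7 hex

9222B0A7


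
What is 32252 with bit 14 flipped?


32252 ^ (1 << 14) = 32252 ^ 16384 = 15868

15868


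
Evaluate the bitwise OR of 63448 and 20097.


0b1111011111011000 | 0b100111010000001 = 0b1111111111011001 = 65497

65497


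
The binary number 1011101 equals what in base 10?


1011101 in decimal = 93

93


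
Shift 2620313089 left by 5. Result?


0b10011100001011101100111000000001 << 5 = 0b1001110000101110110011100000000100000 = 83850018848

83850018848


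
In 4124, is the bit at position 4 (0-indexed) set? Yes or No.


0b1000000011100, bit 4 = 1. Yes

Yes


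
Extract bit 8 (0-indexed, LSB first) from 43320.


0b1010100100111000, position 8 = 1

1


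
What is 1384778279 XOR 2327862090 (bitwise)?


0b1010010100010100000101000100111 ^ 0b10001010110000000101101101001010 = 0b11011000010010100101000101101101 = 3628749165

3628749165


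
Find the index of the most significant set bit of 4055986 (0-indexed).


0b1111011110001110110010. Highest set bit at position 21

21


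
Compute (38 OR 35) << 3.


Step 1: 38 | 35 = 39
Step 2: 39 << 3 = 312

312


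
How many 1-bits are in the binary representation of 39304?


0b1001100110001000 has 6 set bits

6


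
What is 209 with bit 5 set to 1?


209 | (1 << 5) = 209 | 32 = 241

241


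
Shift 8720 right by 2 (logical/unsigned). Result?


0b10001000010000 >> 2 = 0b100010000100 = 2180

2180


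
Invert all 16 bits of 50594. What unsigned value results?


50594 ^ 65535 = 14941

14941


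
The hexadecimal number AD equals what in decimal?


AD hex = 173 decimal

173


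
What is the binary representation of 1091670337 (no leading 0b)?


1091670337 = 1000001000100011001000101000001 in binary

1000001000100011001000101000001


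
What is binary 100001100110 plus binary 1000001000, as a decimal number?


100001100110 + 1000001000 = 101001101110 = 2670

2670


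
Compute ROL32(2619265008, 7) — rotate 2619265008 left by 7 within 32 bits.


Rotate 0b10011100000111101100111111110000 left by 7 (32-bit) = 0b1111011001111111100001001110 = 258472014

258472014


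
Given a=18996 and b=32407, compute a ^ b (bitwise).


18996 ^ 32407 = 13475

13475


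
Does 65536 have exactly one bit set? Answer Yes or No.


0b10000000000000000. Only one bit set => Yes

Yes


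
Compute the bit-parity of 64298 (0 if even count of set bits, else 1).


0b1111101100101010 has 10 ones => parity 0

0


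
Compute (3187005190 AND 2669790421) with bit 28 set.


Step 1: 3187005190 & 2669790421 = 2636235780
Step 2: 2636235780 | (1 << 28) = 2636235780 | 268435456 = 2636235780

2636235780


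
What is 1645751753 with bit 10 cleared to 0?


1645751753 & ~(1 << 10) = 1645750729

1645750729


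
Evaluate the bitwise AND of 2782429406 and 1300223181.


0b10100101110110001000000011011110 & 0b1001101011111111101010011001101 = 0b101010110001000000011001100 = 89686220

89686220


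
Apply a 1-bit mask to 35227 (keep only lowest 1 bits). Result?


35227 & 1 = 1

1


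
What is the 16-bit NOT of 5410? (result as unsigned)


~0b1010100100010 = 0b1110101011011101 = 60125 (16-bit unsigned)

60125


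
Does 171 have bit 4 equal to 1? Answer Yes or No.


0b10101011, bit 4 = 0. No

No


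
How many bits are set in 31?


0b11111 has 5 set bits

5


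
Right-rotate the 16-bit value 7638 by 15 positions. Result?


Rotate 0b1110111010110 right by 15 (16-bit) = 0b11101110101100 = 15276

15276


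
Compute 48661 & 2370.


0b1011111000010101 & 0b100101000010 = 0b100000000000 = 2048

2048


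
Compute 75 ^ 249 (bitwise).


0b1001011 ^ 0b11111001 = 0b10110010 = 178

178


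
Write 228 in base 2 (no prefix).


228 = 11100100 in binary

11100100


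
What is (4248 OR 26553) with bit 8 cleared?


Step 1: 4248 | 26553 = 30649
Step 2: 30649 & ~(1 << 8) = 30393

30393


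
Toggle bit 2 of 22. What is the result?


22 ^ (1 << 2) = 22 ^ 4 = 18

18


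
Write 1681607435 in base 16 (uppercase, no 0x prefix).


1681607435 = 643B4B0B hex

643B4B0B


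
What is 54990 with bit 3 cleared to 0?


54990 & ~(1 << 3) = 54982

54982


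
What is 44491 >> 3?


0b1010110111001011 >> 3 = 0b1010110111001 = 5561

5561


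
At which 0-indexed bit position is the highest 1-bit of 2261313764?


0b10000110110010001110100011100100. Highest set bit at position 31

31


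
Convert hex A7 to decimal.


A7 hex = 167 decimal

167


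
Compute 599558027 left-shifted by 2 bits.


0b100011101111001000011110001011 << 2 = 0b10001110111100100001111000101100 = 2398232108

2398232108


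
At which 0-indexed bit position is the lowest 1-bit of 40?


0b101000. Lowest set bit at position 3

3


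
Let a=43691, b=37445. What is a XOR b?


43691 ^ 37445 = 14574

14574


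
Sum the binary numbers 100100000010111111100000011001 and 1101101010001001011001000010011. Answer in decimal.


100100000010111111100000011001 + 1101101010001001011001000010011 = 10010001010100001010101000101100 = 2437982764

2437982764


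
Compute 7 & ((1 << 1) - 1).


7 & 1 = 1

1


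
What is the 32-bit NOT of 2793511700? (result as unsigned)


~0b10100110100000011001101100010100 = 0b1011001011111100110010011101011 = 1501455595 (32-bit unsigned)

1501455595


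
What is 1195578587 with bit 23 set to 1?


1195578587 | (1 << 23) = 1195578587 | 8388608 = 1203967195

1203967195


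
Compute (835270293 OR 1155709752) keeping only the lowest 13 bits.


Step 1: 835270293 | 1155709752 = 1978384317
Step 2: 1978384317 & 8191 = 8125

8125


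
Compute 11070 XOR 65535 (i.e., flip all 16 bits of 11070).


11070 ^ 65535 = 54465

54465


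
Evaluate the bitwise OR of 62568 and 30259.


0b1111010001101000 | 0b111011000110011 = 0b1111011001111011 = 63099

63099


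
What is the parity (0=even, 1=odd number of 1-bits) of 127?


0b1111111 has 7 ones => parity 1

1


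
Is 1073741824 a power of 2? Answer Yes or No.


0b1000000000000000000000000000000. Only one bit set => Yes

Yes


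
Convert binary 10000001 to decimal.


10000001 in decimal = 129

129


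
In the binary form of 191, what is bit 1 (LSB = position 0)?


0b10111111, position 1 = 1

1


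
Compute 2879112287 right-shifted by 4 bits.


0b10101011100110111100010001011111 >> 4 = 0b1010101110011011110001000101 = 179944517

179944517


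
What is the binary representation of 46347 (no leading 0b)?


46347 = 1011010100001011 in binary

1011010100001011


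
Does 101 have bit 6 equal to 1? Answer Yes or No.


0b1100101, bit 6 = 1. Yes

Yes


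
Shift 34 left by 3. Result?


0b100010 << 3 = 0b100010000 = 272

272


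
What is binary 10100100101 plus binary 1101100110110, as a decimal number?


10100100101 + 1101100110110 = 10000001011011 = 8283

8283


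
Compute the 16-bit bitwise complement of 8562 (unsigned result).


~0b10000101110010 = 0b1101111010001101 = 56973 (16-bit unsigned)

56973


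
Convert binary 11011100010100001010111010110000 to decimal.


11011100010100001010111010110000 in decimal = 3696275120

3696275120


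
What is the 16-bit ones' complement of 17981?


17981 ^ 65535 = 47554

47554


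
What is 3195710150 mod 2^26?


3195710150 & 67108863 = 41593542

41593542


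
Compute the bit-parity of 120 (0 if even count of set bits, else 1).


0b1111000 has 4 ones => parity 0

0


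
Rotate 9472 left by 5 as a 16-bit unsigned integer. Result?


Rotate 0b10010100000000 left by 5 (16-bit) = 0b1010000000000100 = 40964

40964


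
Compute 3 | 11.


0b11 | 0b1011 = 0b1011 = 11

11


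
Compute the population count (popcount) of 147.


0b10010011 has 4 set bits

4


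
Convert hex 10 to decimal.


10 hex = 16 decimal

16


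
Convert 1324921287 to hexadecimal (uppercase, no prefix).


1324921287 = 4EF8B1C7 hex

4EF8B1C7


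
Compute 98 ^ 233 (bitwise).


0b1100010 ^ 0b11101001 = 0b10001011 = 139

139


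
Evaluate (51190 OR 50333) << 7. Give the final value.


Step 1: 51190 | 50333 = 51199
Step 2: 51199 << 7 = 6553472

6553472


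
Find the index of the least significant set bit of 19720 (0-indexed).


0b100110100001000. Lowest set bit at position 3

3


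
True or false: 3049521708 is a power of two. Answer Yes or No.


0b10110101110001000000001000101100. Multiple bits set => No

No


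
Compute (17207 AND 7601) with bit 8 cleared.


Step 1: 17207 & 7601 = 305
Step 2: 305 & ~(1 << 8) = 49

49


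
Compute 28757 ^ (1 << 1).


28757 ^ (1 << 1) = 28757 ^ 2 = 28759

28759


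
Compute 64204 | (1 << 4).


64204 | (1 << 4) = 64204 | 16 = 64220

64220


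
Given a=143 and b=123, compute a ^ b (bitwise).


143 ^ 123 = 244

244


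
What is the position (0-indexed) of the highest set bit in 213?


0b11010101. Highest set bit at position 7

7


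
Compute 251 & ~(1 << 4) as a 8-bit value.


251 & ~(1 << 4) = 235

235


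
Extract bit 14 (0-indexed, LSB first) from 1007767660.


0b111100000100010101000001101100, position 14 = 1

1


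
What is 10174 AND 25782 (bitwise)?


0b10011110111110 & 0b110010010110110 = 0b10010010110110 = 9398

9398


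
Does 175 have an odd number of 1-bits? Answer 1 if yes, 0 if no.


0b10101111 has 6 ones => parity 0

0


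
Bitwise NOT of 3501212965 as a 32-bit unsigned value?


~0b11010000101100000100010100100101 = 0b101111010011111011101011011010 = 793754330 (32-bit unsigned)

793754330


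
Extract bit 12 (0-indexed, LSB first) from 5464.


0b1010101011000, position 12 = 1

1


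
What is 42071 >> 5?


0b1010010001010111 >> 5 = 0b10100100010 = 1314

1314


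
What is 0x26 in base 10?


26 hex = 38 decimal

38


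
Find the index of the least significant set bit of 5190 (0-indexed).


0b1010001000110. Lowest set bit at position 1

1


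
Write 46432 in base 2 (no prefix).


46432 = 1011010101100000 in binary

1011010101100000


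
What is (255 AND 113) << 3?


Step 1: 255 & 113 = 113
Step 2: 113 << 3 = 904

904


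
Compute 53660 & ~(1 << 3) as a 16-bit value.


53660 & ~(1 << 3) = 53652

53652


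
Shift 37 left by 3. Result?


0b100101 << 3 = 0b100101000 = 296

296


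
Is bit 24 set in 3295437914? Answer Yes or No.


0b11000100011011000110010001011010, bit 24 = 0. No

No


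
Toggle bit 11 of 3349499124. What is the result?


3349499124 ^ (1 << 11) = 3349499124 ^ 2048 = 3349497076

3349497076


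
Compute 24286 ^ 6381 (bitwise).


0b101111011011110 ^ 0b1100011101101 = 0b100011000110011 = 17971

17971


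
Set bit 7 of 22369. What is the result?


22369 | (1 << 7) = 22369 | 128 = 22497

22497


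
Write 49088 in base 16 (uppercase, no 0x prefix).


49088 = BFC0 hex

BFC0


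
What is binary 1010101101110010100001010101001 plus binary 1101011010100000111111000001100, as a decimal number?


1010101101110010100001010101001 + 1101011010100000111111000001100 = 11000001000010011100000010110101 = 3238641845

3238641845


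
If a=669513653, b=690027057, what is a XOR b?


669513653 ^ 690027057 = 247926148

247926148


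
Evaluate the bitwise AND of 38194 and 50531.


0b1001010100110010 & 0b1100010101100011 = 0b1000010100100010 = 34082

34082


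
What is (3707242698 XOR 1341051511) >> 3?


Step 1: 3707242698 ^ 1341051511 = 2467748541
Step 2: 2467748541 >> 3 = 308468567

308468567


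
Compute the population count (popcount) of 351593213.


0b10100111101001110001011111101 has 18 set bits

18


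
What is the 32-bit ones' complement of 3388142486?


3388142486 ^ 4294967295 = 906824809

906824809


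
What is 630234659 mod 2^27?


630234659 & 134217727 = 93363747

93363747


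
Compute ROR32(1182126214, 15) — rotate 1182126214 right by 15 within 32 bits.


Rotate 0b1000110011101011101000010000110 right by 15 (32-bit) = 0b10100001000011001000110011101011 = 2701954283

2701954283


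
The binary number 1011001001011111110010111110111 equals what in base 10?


1011001001011111110010111110111 in decimal = 1496311287

1496311287


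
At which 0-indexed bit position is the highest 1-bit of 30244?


0b111011000100100. Highest set bit at position 14

14


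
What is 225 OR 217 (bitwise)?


0b11100001 | 0b11011001 = 0b11111001 = 249

249


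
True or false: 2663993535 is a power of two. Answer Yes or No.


0b10011110110010010101000010111111. Multiple bits set => No

No


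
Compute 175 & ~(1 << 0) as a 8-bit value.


175 & ~(1 << 0) = 174

174


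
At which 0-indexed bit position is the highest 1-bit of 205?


0b11001101. Highest set bit at position 7

7


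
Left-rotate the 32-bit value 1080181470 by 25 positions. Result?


Rotate 0b1000000011000100100001011011110 left by 25 (32-bit) = 0b10111100100000001100010010000101 = 3162555525

3162555525


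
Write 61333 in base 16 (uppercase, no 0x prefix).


61333 = EF95 hex

EF95


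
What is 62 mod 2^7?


62 & 127 = 62

62


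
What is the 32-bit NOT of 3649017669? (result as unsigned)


~0b11011001011111111001011101000101 = 0b100110100000000110100010111010 = 645949626 (32-bit unsigned)

645949626


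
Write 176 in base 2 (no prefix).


176 = 10110000 in binary

10110000


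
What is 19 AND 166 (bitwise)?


0b10011 & 0b10100110 = 0b10 = 2

2


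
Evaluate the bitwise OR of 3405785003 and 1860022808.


0b11001011000000000010011110101011 | 0b1101110110111011011001000011000 = 0b11101111110111011011011110111011 = 4024285115

4024285115


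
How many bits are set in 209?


0b11010001 has 4 set bits

4


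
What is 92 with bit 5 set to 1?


92 | (1 << 5) = 92 | 32 = 124

124


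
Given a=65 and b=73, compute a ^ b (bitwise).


65 ^ 73 = 8

8


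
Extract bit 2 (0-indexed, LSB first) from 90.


0b1011010, position 2 = 0

0


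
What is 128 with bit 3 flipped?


128 ^ (1 << 3) = 128 ^ 8 = 136

136


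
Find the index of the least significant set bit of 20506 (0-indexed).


0b101000000011010. Lowest set bit at position 1

1


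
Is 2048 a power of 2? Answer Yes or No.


0b100000000000. Only one bit set => Yes

Yes


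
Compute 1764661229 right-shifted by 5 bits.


0b1101001001011101001011111101101 >> 5 = 0b11010010010111010010111111 = 55145663

55145663


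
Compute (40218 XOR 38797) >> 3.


Step 1: 40218 ^ 38797 = 2711
Step 2: 2711 >> 3 = 338

338


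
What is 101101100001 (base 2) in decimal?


101101100001 in decimal = 2913

2913


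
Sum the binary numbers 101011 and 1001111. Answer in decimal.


101011 + 1001111 = 1111010 = 122

122


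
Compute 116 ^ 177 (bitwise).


0b1110100 ^ 0b10110001 = 0b11000101 = 197

197


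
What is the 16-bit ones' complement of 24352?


24352 ^ 65535 = 41183

41183


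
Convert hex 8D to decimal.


8D hex = 141 decimal

141


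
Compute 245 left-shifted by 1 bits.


0b11110101 << 1 = 0b111101010 = 490

490


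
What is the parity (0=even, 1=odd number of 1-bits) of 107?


0b1101011 has 5 ones => parity 1

1


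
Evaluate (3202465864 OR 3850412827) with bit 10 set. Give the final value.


Step 1: 3202465864 | 3850412827 = 4292993883
Step 2: 4292993883 | (1 << 10) = 4292993883 | 1024 = 4292994907

4292994907


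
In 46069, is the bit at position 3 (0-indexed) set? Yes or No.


0b1011001111110101, bit 3 = 0. No

No


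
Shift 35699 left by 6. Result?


0b1000101101110011 << 6 = 0b1000101101110011000000 = 2284736

2284736


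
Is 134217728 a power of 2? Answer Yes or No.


0b1000000000000000000000000000. Only one bit set => Yes

Yes


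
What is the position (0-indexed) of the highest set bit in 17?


0b10001. Highest set bit at position 4

4


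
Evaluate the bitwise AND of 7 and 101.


0b111 & 0b1100101 = 0b101 = 5

5


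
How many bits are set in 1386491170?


0b1010010101001000010110100100010 has 12 set bits

12


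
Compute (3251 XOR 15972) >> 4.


Step 1: 3251 ^ 15972 = 13015
Step 2: 13015 >> 4 = 813

813


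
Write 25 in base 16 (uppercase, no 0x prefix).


25 = 19 hex

19


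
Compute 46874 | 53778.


0b1011011100011010 | 0b1101001000010010 = 0b1111011100011010 = 63258

63258


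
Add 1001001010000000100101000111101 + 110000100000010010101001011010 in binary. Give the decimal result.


1001001010000000100101000111101 + 110000100000010010101001011010 = 1111001110000010111010010010111 = 2042721431

2042721431


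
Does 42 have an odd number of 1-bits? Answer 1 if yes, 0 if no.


0b101010 has 3 ones => parity 1

1


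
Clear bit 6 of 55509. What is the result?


55509 & ~(1 << 6) = 55445

55445


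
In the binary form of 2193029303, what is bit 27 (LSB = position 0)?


0b10000010101101101111100010110111, position 27 = 0

0


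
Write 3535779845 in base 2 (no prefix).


3535779845 = 11010010101111111011100000000101 in binary

11010010101111111011100000000101


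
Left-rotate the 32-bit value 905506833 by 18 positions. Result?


Rotate 0b110101111110001111000000010001 left by 18 (32-bit) = 0b11000000010001001101011111100011 = 3225737187

3225737187
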